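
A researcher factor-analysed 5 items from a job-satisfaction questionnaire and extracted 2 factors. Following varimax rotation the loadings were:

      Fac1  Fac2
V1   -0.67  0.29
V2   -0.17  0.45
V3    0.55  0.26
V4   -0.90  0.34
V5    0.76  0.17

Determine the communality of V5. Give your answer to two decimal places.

0.61

h² = 0.76² + 0.17² = 0.5776 + 0.0289 = 0.6065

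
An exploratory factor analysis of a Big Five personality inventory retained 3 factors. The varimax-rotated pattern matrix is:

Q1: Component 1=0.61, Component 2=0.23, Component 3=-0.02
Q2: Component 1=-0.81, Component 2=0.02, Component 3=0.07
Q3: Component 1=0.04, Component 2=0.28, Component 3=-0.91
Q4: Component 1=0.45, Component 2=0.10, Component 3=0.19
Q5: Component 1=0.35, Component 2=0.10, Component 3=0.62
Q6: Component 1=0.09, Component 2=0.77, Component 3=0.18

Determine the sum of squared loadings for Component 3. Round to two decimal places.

1.29

SS loadings for Component 3 = (-0.02)² + 0.07² + (-0.91)² + 0.19² + 0.62² + 0.18² = 0.0004 + 0.0049 + 0.8281 + 0.0361 + 0.3844 + 0.0324 = 1.2863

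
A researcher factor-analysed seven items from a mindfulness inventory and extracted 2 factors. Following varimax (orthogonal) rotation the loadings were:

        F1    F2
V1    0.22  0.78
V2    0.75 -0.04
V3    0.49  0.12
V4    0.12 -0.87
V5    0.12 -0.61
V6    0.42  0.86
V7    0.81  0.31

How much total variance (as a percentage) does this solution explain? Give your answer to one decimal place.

61.4%

SS loadings by factor: 1.7123, 2.5891; total = 4.3014.
Total variance with 7 standardized items is 7, so the solution explains 4.3014/7 = 0.6145 = 61.45%.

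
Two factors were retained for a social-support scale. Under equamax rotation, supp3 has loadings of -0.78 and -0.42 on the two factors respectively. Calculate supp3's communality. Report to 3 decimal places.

h² = (-0.78)² + (-0.42)² = 0.6084 + 0.1764 = 0.7848

0.785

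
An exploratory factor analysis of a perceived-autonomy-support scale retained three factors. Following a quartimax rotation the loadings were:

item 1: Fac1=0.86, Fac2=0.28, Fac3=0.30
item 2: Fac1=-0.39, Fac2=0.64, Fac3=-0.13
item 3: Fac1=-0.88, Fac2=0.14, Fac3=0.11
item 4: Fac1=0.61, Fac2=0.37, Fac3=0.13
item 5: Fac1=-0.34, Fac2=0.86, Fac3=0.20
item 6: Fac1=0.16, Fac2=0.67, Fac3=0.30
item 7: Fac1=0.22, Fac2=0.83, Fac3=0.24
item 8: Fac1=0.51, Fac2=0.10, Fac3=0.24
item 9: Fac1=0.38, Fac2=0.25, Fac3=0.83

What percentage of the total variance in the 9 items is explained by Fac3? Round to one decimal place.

SS loadings for Fac3 = 0.30² + (-0.13)² + 0.11² + 0.13² + 0.20² + 0.30² + 0.24² + 0.24² + 0.83² = 1.0700
With 9 standardized items, total variance = 9. Proportion = 1.0700/9 = 0.1189 → 11.89%.

11.9%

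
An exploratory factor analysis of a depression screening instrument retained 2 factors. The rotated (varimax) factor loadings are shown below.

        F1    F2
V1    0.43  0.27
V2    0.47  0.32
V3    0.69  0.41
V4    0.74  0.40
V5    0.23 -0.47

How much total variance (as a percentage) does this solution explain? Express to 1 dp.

44.1%

Communalities: 0.2578, 0.3233, 0.6442, 0.7076, 0.2738; Σh² = 2.2067.
Total variance with 5 standardized items is 5, so the solution explains 2.2067/5 = 0.4413 = 44.13%.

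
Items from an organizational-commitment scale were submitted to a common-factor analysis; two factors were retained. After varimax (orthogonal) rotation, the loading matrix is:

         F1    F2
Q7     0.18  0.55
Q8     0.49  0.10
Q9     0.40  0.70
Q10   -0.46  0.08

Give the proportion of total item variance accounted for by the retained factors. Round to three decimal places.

Communalities: 0.3349, 0.2501, 0.6500, 0.2180; Σh² = 1.4530.
Total variance with 4 standardized items is 4, so the solution explains 1.4530/4 = 0.3632.

0.363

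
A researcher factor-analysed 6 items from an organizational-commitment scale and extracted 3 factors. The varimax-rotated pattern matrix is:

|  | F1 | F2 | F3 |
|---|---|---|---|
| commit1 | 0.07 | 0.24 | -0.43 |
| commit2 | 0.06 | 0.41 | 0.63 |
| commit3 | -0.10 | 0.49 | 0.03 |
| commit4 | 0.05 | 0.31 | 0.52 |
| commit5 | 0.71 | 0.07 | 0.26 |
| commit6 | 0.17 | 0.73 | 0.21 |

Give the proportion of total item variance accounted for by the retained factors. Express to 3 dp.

SS loadings by factor: 0.5540, 1.0997, 0.9648; total = 2.6185.
Total variance with 6 standardized items is 6, so the solution explains 2.6185/6 = 0.4364.

0.436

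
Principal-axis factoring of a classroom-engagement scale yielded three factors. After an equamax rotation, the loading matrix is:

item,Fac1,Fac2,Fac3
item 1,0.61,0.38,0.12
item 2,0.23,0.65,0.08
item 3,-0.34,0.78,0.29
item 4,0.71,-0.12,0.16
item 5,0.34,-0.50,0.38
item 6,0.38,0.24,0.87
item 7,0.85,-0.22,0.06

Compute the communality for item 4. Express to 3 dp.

h² = 0.71² + (-0.12)² + 0.16² = 0.5041 + 0.0144 + 0.0256 = 0.5441

0.544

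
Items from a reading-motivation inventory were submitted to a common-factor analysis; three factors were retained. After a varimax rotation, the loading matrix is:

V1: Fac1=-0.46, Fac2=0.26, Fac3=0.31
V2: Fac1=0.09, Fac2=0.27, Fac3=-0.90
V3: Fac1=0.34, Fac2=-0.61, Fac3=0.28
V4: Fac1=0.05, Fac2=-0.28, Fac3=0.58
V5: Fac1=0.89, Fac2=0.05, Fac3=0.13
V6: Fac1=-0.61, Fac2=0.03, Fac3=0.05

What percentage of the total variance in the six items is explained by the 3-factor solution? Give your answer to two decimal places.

57.28%

Communalities: 0.3753, 0.8910, 0.5661, 0.4173, 0.8115, 0.3755; Σh² = 3.4367.
Total variance with 6 standardized items is 6, so the solution explains 3.4367/6 = 0.5728 = 57.28%.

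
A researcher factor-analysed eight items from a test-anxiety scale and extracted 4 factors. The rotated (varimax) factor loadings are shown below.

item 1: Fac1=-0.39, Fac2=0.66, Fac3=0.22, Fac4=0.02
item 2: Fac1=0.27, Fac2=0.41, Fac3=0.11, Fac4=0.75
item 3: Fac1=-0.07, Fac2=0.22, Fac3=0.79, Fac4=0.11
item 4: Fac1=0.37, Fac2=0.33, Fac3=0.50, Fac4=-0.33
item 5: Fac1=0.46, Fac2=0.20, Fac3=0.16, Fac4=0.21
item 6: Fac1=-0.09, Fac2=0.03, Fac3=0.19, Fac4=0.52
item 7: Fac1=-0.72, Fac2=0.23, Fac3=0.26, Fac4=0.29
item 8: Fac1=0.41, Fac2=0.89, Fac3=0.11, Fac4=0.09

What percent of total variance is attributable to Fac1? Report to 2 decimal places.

15.91%

SS loadings for Fac1 = (-0.39)² + 0.27² + (-0.07)² + 0.37² + 0.46² + (-0.09)² + (-0.72)² + 0.41² = 1.2730
With 8 standardized items, total variance = 8. Proportion = 1.2730/8 = 0.1591 → 15.91%.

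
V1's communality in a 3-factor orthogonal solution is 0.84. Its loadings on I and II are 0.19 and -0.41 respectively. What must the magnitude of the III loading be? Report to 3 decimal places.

0.797

Under orthogonal rotation h² = Σλ², so λ_III² = h² − (0.2042) = 0.84 − 0.2042 = 0.6358.
|λ| = √0.6358 = 0.7974.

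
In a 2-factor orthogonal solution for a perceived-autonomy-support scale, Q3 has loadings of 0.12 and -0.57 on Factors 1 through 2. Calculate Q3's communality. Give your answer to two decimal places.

0.34

h² = 0.12² + (-0.57)² = 0.0144 + 0.3249 = 0.3393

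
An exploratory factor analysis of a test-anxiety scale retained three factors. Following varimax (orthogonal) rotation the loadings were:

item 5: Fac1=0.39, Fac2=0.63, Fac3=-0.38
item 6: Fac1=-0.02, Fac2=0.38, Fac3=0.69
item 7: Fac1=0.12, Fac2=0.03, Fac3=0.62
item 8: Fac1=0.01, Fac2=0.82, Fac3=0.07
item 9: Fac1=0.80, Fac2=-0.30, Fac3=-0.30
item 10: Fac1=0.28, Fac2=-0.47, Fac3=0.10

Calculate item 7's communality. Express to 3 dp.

0.400

h² = 0.12² + 0.03² + 0.62² = 0.0144 + 0.0009 + 0.3844 = 0.3997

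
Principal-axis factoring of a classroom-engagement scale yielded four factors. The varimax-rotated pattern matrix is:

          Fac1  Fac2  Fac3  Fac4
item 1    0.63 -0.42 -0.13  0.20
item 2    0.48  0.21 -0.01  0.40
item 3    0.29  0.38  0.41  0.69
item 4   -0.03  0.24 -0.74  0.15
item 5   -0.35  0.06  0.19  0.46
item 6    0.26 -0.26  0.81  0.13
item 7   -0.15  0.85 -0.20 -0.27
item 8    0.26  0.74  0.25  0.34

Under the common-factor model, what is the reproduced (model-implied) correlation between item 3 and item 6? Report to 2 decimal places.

0.40

r̂ = Σ λ_i·λ_j across factors = (0.29)(0.26) + (0.38)(-0.26) + (0.41)(0.81) + (0.69)(0.13)
  = +0.0754 -0.0988 +0.3321 +0.0897 = 0.3984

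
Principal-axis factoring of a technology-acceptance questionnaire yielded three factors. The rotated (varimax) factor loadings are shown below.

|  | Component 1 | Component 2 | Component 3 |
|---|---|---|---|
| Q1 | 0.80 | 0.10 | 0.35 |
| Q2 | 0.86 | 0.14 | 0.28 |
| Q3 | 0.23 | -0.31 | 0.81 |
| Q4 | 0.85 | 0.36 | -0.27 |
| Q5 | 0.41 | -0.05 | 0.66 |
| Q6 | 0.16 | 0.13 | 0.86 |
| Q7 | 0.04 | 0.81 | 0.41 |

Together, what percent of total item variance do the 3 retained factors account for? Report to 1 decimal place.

79.3%

SS loadings by factor: 2.3503, 0.9308, 2.2732; total = 5.5543.
Total variance with 7 standardized items is 7, so the solution explains 5.5543/7 = 0.7935 = 79.35%.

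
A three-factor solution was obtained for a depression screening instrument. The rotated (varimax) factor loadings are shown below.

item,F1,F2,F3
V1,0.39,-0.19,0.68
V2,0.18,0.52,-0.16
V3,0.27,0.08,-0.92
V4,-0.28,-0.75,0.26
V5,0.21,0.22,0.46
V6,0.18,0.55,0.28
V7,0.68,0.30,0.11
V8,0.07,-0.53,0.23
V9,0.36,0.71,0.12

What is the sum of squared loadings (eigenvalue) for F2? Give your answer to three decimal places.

SS loadings for F2 = (-0.19)² + 0.52² + 0.08² + (-0.75)² + 0.22² + 0.55² + 0.30² + (-0.53)² + 0.71² = 0.0361 + 0.2704 + 0.0064 + 0.5625 + 0.0484 + 0.3025 + 0.0900 + 0.2809 + 0.5041 = 2.1013

2.101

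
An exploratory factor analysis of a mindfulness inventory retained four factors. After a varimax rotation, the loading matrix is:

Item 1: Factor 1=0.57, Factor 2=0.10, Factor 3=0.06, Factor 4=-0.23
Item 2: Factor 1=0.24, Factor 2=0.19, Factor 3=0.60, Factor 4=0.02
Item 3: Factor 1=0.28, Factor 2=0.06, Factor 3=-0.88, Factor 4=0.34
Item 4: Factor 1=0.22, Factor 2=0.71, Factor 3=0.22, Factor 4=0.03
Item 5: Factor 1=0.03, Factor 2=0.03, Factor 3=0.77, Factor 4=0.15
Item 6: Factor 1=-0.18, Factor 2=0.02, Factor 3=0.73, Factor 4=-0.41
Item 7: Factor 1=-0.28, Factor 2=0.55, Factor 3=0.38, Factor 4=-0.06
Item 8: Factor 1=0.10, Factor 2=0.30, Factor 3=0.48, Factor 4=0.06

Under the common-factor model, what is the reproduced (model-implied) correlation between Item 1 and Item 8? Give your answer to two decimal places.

r̂ = Σ λ_i·λ_j across factors = (0.57)(0.10) + (0.10)(0.30) + (0.06)(0.48) + (-0.23)(0.06)
  = +0.0570 +0.0300 +0.0288 -0.0138 = 0.1020

0.10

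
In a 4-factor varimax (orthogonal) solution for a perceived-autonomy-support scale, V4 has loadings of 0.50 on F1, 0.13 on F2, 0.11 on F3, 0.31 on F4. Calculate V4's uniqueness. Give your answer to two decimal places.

0.62

h² = 0.50² + 0.13² + 0.11² + 0.31² = 0.2500 + 0.0169 + 0.0121 + 0.0961 = 0.3751
Uniqueness u² = 1 − h² = 1 − 0.3751 = 0.6249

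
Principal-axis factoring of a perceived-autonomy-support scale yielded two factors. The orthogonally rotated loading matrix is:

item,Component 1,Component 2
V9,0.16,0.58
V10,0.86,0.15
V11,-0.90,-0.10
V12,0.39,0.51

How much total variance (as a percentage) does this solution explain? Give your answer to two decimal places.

58.91%

Communalities: 0.3620, 0.7621, 0.8200, 0.4122; Σh² = 2.3563.
Total variance with 4 standardized items is 4, so the solution explains 2.3563/4 = 0.5891 = 58.91%.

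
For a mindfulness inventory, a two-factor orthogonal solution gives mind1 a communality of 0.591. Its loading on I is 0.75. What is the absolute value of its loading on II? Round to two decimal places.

Under orthogonal rotation h² = Σλ², so λ_II² = h² − (0.5625) = 0.591 − 0.5625 = 0.0285.
|λ| = √0.0285 = 0.1688.

0.17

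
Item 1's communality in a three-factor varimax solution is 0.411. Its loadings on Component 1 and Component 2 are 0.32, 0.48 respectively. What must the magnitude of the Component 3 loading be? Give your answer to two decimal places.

Under orthogonal rotation h² = Σλ², so λ_Component 3² = h² − (0.3328) = 0.411 − 0.3328 = 0.0782.
|λ| = √0.0782 = 0.2796.

0.28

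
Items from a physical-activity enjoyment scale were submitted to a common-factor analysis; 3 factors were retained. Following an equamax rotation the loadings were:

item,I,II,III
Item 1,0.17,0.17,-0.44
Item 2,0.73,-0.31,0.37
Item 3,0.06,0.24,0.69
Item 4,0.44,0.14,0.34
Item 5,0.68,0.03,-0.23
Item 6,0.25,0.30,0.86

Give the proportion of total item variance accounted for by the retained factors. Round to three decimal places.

Communalities: 0.2514, 0.7659, 0.5373, 0.3288, 0.5162, 0.8921; Σh² = 3.2917.
Total variance with 6 standardized items is 6, so the solution explains 3.2917/6 = 0.5486.

0.549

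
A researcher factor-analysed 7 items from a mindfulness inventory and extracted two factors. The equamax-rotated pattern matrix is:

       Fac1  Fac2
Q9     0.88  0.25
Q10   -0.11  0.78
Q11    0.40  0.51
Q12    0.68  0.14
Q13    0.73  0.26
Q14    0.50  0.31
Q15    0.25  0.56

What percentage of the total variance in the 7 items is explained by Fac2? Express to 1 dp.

20.4%

SS loadings for Fac2 = 0.25² + 0.78² + 0.51² + 0.14² + 0.26² + 0.31² + 0.56² = 1.4279
With 7 standardized items, total variance = 7. Proportion = 1.4279/7 = 0.2040 → 20.40%.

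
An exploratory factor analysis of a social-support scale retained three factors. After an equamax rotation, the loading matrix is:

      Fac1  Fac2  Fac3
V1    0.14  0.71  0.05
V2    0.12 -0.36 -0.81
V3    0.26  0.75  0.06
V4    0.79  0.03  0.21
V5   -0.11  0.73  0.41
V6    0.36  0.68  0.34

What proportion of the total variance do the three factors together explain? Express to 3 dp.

Communalities: 0.5262, 0.8001, 0.6337, 0.6691, 0.7131, 0.7076; Σh² = 4.0498.
Total variance with 6 standardized items is 6, so the solution explains 4.0498/6 = 0.6750.

0.675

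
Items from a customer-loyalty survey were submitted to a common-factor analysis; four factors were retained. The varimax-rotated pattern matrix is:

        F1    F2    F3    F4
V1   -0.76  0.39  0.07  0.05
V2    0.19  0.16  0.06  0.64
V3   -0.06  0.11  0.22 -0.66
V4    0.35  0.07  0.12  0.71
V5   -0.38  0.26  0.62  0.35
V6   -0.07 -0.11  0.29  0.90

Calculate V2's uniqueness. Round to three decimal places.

h² = 0.19² + 0.16² + 0.06² + 0.64² = 0.0361 + 0.0256 + 0.0036 + 0.4096 = 0.4749
Uniqueness u² = 1 − h² = 1 − 0.4749 = 0.5251

0.525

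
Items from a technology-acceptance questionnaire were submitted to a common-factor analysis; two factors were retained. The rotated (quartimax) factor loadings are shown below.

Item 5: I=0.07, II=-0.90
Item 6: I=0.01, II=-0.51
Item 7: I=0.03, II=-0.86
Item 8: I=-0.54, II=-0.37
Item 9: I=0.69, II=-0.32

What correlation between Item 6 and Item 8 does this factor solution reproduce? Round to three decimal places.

0.183

r̂ = Σ λ_i·λ_j across factors = (0.01)(-0.54) + (-0.51)(-0.37)
  = -0.0054 +0.1887 = 0.1833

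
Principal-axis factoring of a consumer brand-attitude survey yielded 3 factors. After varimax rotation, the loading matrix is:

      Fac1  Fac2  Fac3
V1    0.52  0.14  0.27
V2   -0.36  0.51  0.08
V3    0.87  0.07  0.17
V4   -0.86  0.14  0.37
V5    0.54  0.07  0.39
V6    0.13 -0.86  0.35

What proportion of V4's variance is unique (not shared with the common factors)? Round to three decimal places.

0.104

h² = (-0.86)² + 0.14² + 0.37² = 0.7396 + 0.0196 + 0.1369 = 0.8961
Uniqueness u² = 1 − h² = 1 − 0.8961 = 0.1039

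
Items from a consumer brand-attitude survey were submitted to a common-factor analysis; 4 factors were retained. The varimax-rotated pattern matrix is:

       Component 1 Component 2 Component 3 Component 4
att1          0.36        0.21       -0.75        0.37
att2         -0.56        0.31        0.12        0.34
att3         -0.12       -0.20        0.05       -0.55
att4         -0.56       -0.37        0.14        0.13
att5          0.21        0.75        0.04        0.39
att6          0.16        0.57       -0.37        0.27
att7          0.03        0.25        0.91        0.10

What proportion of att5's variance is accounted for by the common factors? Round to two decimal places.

h² = 0.21² + 0.75² + 0.04² + 0.39² = 0.0441 + 0.5625 + 0.0016 + 0.1521 = 0.7603

0.76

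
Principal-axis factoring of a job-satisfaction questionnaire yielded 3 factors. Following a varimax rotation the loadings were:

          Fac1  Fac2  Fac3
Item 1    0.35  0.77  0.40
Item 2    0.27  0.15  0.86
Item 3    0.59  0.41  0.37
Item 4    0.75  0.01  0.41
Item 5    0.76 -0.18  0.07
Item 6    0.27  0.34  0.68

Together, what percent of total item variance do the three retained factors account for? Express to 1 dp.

72.7%

Communalities: 0.8754, 0.8350, 0.6531, 0.7307, 0.6149, 0.6509; Σh² = 4.3600.
Total variance with 6 standardized items is 6, so the solution explains 4.3600/6 = 0.7267 = 72.67%.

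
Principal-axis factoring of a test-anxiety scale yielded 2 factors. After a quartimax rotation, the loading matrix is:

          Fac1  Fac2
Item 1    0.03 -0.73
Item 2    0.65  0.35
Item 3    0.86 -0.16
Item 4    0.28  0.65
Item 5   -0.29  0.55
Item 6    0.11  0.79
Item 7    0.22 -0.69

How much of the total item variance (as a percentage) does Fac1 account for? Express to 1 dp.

SS loadings for Fac1 = 0.03² + 0.65² + 0.86² + 0.28² + (-0.29)² + 0.11² + 0.22² = 1.3860
With 7 standardized items, total variance = 7. Proportion = 1.3860/7 = 0.1980 → 19.80%.

19.8%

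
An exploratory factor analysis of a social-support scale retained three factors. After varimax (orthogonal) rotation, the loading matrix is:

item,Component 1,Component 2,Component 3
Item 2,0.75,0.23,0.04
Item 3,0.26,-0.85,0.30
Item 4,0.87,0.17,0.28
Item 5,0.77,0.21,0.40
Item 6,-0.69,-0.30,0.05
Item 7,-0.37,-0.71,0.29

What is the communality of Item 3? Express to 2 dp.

0.88

h² = 0.26² + (-0.85)² + 0.30² = 0.0676 + 0.7225 + 0.0900 = 0.8801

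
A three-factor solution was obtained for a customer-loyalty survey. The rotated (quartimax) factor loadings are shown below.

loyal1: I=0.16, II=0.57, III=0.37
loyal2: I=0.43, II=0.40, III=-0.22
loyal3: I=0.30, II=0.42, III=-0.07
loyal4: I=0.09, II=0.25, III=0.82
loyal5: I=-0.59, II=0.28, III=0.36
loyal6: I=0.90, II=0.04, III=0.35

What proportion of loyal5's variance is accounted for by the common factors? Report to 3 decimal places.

0.556

h² = (-0.59)² + 0.28² + 0.36² = 0.3481 + 0.0784 + 0.1296 = 0.5561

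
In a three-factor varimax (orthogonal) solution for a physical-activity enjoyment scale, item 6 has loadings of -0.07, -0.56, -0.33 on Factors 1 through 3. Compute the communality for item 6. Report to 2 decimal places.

h² = (-0.07)² + (-0.56)² + (-0.33)² = 0.0049 + 0.3136 + 0.1089 = 0.4274

0.43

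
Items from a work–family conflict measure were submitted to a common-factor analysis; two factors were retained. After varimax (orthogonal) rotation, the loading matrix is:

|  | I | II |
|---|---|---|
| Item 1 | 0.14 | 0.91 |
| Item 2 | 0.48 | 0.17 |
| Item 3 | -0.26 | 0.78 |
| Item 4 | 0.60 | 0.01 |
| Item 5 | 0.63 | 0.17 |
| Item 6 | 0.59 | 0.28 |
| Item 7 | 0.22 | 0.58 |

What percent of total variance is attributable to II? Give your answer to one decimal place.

27.3%

SS loadings for II = 0.91² + 0.17² + 0.78² + 0.01² + 0.17² + 0.28² + 0.58² = 1.9092
With 7 standardized items, total variance = 7. Proportion = 1.9092/7 = 0.2727 → 27.27%.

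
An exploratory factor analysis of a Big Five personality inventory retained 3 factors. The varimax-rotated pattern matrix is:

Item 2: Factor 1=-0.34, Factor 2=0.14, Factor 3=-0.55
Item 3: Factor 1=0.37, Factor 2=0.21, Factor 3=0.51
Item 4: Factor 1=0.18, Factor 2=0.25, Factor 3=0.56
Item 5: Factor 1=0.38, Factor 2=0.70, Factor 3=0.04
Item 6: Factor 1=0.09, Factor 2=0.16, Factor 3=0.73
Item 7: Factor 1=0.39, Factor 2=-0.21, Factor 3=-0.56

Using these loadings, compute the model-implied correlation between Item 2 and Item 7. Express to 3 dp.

0.146

r̂ = Σ λ_i·λ_j across factors = (-0.34)(0.39) + (0.14)(-0.21) + (-0.55)(-0.56)
  = -0.1326 -0.0294 +0.3080 = 0.1460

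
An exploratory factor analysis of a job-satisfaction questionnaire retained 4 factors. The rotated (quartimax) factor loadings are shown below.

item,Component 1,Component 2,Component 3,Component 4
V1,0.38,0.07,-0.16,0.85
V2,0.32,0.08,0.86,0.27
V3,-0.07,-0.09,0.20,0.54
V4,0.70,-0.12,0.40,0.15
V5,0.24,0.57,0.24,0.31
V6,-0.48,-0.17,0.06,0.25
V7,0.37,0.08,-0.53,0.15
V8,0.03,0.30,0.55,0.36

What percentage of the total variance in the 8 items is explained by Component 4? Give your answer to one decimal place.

17.8%

SS loadings for Component 4 = 0.85² + 0.27² + 0.54² + 0.15² + 0.31² + 0.25² + 0.15² + 0.36² = 1.4202
With 8 standardized items, total variance = 8. Proportion = 1.4202/8 = 0.1775 → 17.75%.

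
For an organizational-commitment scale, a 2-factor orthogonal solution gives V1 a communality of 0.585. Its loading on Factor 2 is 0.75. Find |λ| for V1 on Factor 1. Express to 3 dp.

0.150

Under orthogonal rotation h² = Σλ², so λ_Factor 1² = h² − (0.5625) = 0.585 − 0.5625 = 0.0225.
|λ| = √0.0225 = 0.1500.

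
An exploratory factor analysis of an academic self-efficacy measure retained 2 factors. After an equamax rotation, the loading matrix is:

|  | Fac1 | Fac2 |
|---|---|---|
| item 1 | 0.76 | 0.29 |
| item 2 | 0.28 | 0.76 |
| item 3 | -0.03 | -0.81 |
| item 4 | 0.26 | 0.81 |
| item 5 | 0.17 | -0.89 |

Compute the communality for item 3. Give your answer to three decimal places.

h² = (-0.03)² + (-0.81)² = 0.0009 + 0.6561 = 0.6570

0.657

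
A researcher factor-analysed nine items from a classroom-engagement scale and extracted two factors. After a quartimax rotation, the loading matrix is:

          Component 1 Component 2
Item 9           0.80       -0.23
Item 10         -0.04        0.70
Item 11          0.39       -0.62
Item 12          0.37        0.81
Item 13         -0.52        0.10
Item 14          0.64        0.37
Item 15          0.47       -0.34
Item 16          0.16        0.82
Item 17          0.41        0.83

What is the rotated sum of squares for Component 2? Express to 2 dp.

3.21

SS loadings for Component 2 = (-0.23)² + 0.70² + (-0.62)² + 0.81² + 0.10² + 0.37² + (-0.34)² + 0.82² + 0.83² = 0.0529 + 0.4900 + 0.3844 + 0.6561 + 0.0100 + 0.1369 + 0.1156 + 0.6724 + 0.6889 = 3.2072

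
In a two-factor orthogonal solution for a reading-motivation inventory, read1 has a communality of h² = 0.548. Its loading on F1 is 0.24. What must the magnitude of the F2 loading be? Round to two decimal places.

Under orthogonal rotation h² = Σλ², so λ_F2² = h² − (0.0576) = 0.548 − 0.0576 = 0.4904.
|λ| = √0.4904 = 0.7003.

0.70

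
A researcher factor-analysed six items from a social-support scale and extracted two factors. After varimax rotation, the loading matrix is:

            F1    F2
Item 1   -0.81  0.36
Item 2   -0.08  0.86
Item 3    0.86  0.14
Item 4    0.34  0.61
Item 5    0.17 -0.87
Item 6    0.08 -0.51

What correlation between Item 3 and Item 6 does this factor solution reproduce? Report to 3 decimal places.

r̂ = Σ λ_i·λ_j across factors = (0.86)(0.08) + (0.14)(-0.51)
  = +0.0688 -0.0714 = -0.0026

-0.003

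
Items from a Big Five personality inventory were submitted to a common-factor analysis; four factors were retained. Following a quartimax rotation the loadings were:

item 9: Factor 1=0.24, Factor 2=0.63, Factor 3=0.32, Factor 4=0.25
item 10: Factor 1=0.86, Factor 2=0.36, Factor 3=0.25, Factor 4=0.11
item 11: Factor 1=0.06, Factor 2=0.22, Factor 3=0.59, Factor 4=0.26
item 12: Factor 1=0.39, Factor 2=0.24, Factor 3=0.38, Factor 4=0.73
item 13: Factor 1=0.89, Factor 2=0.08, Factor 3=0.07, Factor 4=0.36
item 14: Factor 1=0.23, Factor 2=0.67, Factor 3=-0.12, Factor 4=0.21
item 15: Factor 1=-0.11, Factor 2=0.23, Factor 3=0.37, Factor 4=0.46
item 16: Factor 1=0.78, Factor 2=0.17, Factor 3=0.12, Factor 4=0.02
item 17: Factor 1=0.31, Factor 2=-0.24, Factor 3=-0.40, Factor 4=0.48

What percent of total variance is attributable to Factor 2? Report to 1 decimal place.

SS loadings for Factor 2 = 0.63² + 0.36² + 0.22² + 0.24² + 0.08² + 0.67² + 0.23² + 0.17² + (-0.24)² = 1.2272
With 9 standardized items, total variance = 9. Proportion = 1.2272/9 = 0.1364 → 13.64%.

13.6%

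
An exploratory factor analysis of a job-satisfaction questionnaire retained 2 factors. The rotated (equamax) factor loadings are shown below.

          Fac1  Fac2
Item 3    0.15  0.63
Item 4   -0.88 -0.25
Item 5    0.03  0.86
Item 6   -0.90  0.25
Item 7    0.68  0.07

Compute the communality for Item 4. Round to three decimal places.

0.837

h² = (-0.88)² + (-0.25)² = 0.7744 + 0.0625 = 0.8369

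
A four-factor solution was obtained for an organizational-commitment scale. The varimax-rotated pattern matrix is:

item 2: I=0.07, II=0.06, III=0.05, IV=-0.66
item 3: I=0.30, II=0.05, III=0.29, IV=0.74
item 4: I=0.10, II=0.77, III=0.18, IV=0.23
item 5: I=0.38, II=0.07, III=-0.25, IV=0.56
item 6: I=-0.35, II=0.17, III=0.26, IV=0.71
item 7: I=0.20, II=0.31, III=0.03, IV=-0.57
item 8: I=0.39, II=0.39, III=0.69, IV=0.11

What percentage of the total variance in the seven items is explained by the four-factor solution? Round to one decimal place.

62.3%

SS loadings by factor: 0.5639, 0.8810, 0.7261, 2.1908; total = 4.3618.
Total variance with 7 standardized items is 7, so the solution explains 4.3618/7 = 0.6231 = 62.31%.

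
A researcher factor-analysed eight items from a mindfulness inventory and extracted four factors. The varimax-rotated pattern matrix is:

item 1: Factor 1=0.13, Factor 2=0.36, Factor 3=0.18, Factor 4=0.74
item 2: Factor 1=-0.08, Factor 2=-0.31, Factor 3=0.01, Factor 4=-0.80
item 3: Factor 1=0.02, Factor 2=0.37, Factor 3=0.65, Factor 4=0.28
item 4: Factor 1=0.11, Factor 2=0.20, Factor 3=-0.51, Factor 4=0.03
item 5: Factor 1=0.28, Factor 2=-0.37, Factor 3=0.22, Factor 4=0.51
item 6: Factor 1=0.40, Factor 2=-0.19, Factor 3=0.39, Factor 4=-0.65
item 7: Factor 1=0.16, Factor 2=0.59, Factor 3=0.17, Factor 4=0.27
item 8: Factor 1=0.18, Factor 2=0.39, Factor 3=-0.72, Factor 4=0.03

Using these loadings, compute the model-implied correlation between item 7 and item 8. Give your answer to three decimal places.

0.145

r̂ = Σ λ_i·λ_j across factors = (0.16)(0.18) + (0.59)(0.39) + (0.17)(-0.72) + (0.27)(0.03)
  = +0.0288 +0.2301 -0.1224 +0.0081 = 0.1446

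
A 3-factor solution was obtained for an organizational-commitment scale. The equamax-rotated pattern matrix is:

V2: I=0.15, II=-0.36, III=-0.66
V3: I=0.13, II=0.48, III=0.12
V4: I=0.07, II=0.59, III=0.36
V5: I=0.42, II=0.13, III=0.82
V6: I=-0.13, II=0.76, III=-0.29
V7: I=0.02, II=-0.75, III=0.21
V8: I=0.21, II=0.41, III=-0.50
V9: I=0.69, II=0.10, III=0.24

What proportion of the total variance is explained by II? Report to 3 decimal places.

0.255

SS loadings for II = (-0.36)² + 0.48² + 0.59² + 0.13² + 0.76² + (-0.75)² + 0.41² + 0.10² = 2.0432
Proportion of variance = 2.0432 / 8 = 0.2554.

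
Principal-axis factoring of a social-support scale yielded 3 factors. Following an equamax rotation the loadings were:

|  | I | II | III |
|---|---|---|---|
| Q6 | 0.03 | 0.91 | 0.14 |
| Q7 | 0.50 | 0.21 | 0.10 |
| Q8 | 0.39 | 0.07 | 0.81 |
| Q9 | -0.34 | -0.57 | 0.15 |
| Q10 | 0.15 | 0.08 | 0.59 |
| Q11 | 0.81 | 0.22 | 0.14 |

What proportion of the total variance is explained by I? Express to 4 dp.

SS loadings for I = 0.03² + 0.50² + 0.39² + (-0.34)² + 0.15² + 0.81² = 1.1972
Proportion of variance = 1.1972 / 6 = 0.1995.

0.1995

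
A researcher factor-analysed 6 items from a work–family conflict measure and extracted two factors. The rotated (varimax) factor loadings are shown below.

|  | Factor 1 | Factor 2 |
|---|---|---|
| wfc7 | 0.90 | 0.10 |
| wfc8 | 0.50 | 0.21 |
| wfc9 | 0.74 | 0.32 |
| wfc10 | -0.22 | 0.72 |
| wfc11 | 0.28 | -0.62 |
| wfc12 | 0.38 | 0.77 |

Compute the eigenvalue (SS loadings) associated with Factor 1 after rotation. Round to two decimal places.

SS loadings for Factor 1 = 0.90² + 0.50² + 0.74² + (-0.22)² + 0.28² + 0.38² = 0.8100 + 0.2500 + 0.5476 + 0.0484 + 0.0784 + 0.1444 = 1.8788

1.88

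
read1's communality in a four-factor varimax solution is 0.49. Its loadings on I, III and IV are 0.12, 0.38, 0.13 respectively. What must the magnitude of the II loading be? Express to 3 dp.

0.561

Under orthogonal rotation h² = Σλ², so λ_II² = h² − (0.1757) = 0.49 − 0.1757 = 0.3143.
|λ| = √0.3143 = 0.5606.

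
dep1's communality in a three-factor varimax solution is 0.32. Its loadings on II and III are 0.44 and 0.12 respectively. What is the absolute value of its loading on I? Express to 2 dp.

Under orthogonal rotation h² = Σλ², so λ_I² = h² − (0.2080) = 0.32 − 0.2080 = 0.1120.
|λ| = √0.1120 = 0.3347.

0.33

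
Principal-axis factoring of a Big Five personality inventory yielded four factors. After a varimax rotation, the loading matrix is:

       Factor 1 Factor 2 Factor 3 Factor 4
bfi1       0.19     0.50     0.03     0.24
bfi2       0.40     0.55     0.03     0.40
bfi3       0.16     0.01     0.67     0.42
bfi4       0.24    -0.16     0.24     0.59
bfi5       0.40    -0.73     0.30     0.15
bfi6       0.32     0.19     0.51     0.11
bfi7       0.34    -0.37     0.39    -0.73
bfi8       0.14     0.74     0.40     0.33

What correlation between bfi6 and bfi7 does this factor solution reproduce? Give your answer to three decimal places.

r̂ = Σ λ_i·λ_j across factors = (0.32)(0.34) + (0.19)(-0.37) + (0.51)(0.39) + (0.11)(-0.73)
  = +0.1088 -0.0703 +0.1989 -0.0803 = 0.1571

0.157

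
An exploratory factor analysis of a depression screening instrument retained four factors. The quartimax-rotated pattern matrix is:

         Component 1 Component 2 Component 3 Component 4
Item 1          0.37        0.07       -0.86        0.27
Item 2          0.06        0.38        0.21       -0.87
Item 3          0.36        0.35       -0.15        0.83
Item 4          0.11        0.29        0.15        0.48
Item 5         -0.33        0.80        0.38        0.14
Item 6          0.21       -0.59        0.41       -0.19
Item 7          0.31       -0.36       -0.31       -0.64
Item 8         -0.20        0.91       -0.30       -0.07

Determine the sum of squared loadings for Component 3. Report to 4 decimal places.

1.3273

SS loadings for Component 3 = (-0.86)² + 0.21² + (-0.15)² + 0.15² + 0.38² + 0.41² + (-0.31)² + (-0.30)² = 0.7396 + 0.0441 + 0.0225 + 0.0225 + 0.1444 + 0.1681 + 0.0961 + 0.0900 = 1.3273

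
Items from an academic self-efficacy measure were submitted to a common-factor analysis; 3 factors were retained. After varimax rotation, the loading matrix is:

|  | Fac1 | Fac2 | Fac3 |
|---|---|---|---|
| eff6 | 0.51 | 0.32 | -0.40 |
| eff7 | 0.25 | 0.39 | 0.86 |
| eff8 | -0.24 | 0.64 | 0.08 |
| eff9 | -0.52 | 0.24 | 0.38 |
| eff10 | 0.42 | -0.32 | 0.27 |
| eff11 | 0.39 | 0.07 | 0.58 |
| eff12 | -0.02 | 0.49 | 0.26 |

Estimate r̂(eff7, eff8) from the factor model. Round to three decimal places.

r̂ = Σ λ_i·λ_j across factors = (0.25)(-0.24) + (0.39)(0.64) + (0.86)(0.08)
  = -0.0600 +0.2496 +0.0688 = 0.2584

0.258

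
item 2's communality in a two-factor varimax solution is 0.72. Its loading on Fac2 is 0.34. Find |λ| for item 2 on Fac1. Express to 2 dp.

Under orthogonal rotation h² = Σλ², so λ_Fac1² = h² − (0.1156) = 0.72 − 0.1156 = 0.6044.
|λ| = √0.6044 = 0.7774.

0.78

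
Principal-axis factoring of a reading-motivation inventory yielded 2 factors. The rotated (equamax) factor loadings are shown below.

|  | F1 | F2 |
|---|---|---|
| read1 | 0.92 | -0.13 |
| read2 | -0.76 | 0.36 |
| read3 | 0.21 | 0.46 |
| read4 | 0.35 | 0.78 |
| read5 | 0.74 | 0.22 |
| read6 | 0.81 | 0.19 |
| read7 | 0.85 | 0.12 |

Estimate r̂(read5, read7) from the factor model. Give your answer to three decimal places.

r̂ = Σ λ_i·λ_j across factors = (0.74)(0.85) + (0.22)(0.12)
  = +0.6290 +0.0264 = 0.6554

0.655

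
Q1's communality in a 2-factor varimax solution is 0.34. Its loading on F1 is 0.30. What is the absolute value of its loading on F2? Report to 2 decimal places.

Under orthogonal rotation h² = Σλ², so λ_F2² = h² − (0.0900) = 0.34 − 0.0900 = 0.2500.
|λ| = √0.2500 = 0.5000.

0.50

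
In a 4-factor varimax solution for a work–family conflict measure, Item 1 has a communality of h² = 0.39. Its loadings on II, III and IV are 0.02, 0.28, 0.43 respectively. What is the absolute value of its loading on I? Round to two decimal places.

Under orthogonal rotation h² = Σλ², so λ_I² = h² − (0.2637) = 0.39 − 0.2637 = 0.1263.
|λ| = √0.1263 = 0.3554.

0.36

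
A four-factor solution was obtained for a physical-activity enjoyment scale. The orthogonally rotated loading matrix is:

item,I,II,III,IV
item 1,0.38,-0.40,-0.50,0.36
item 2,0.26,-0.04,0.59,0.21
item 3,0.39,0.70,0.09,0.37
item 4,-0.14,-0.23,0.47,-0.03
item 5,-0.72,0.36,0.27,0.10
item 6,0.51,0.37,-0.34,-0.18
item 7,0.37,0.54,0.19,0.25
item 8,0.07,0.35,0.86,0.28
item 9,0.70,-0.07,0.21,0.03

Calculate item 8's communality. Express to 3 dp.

0.945

h² = 0.07² + 0.35² + 0.86² + 0.28² = 0.0049 + 0.1225 + 0.7396 + 0.0784 = 0.9454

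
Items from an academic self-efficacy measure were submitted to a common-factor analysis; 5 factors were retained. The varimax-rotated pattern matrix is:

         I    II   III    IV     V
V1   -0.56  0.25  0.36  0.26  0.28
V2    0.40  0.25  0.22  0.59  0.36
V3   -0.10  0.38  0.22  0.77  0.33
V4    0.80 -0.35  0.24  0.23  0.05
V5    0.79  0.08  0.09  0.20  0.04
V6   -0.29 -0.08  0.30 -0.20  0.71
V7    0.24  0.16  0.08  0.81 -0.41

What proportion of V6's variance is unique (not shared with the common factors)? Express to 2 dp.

h² = (-0.29)² + (-0.08)² + 0.30² + (-0.20)² + 0.71² = 0.0841 + 0.0064 + 0.0900 + 0.0400 + 0.5041 = 0.7246
Uniqueness u² = 1 − h² = 1 − 0.7246 = 0.2754

0.28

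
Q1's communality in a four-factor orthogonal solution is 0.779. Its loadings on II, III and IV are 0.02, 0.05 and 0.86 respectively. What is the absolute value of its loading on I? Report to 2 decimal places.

0.19

Under orthogonal rotation h² = Σλ², so λ_I² = h² − (0.7425) = 0.779 − 0.7425 = 0.0365.
|λ| = √0.0365 = 0.1910.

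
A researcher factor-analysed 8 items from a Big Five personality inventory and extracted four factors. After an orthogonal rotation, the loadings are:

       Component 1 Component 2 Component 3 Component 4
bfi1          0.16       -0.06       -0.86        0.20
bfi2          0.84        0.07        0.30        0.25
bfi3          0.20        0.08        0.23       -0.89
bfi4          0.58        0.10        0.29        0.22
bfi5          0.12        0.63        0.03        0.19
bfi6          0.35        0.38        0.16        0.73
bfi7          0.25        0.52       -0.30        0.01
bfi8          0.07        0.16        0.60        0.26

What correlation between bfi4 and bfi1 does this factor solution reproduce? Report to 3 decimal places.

-0.119

r̂ = Σ λ_i·λ_j across factors = (0.58)(0.16) + (0.10)(-0.06) + (0.29)(-0.86) + (0.22)(0.20)
  = +0.0928 -0.0060 -0.2494 +0.0440 = -0.1186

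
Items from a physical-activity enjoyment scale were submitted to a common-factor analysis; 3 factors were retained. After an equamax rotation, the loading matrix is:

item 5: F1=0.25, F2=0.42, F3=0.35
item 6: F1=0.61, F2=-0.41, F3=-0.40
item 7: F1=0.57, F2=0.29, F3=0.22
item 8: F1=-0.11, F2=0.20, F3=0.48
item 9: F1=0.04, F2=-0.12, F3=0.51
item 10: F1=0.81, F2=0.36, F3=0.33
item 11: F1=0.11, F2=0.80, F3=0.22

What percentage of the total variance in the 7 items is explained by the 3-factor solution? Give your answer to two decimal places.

52.47%

SS loadings by factor: 1.4414, 1.2526, 0.9787; total = 3.6727.
Total variance with 7 standardized items is 7, so the solution explains 3.6727/7 = 0.5247 = 52.47%.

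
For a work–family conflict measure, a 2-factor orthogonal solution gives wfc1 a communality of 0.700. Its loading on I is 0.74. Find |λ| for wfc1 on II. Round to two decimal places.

Under orthogonal rotation h² = Σλ², so λ_II² = h² − (0.5476) = 0.700 − 0.5476 = 0.1524.
|λ| = √0.1524 = 0.3904.

0.39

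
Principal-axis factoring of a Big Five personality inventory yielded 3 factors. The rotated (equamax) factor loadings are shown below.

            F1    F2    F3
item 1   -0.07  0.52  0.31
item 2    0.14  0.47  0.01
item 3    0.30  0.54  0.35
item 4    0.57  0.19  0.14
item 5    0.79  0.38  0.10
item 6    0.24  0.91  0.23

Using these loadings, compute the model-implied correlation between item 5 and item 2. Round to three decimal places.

r̂ = Σ λ_i·λ_j across factors = (0.79)(0.14) + (0.38)(0.47) + (0.10)(0.01)
  = +0.1106 +0.1786 +0.0010 = 0.2902

0.290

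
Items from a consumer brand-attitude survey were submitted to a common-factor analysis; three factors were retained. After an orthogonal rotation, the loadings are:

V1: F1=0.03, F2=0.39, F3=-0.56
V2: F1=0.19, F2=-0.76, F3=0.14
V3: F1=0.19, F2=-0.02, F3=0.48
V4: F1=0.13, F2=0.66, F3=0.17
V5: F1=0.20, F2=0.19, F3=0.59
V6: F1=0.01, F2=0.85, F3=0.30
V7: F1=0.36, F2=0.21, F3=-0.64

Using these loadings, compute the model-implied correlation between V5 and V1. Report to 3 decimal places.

r̂ = Σ λ_i·λ_j across factors = (0.20)(0.03) + (0.19)(0.39) + (0.59)(-0.56)
  = +0.0060 +0.0741 -0.3304 = -0.2503

-0.250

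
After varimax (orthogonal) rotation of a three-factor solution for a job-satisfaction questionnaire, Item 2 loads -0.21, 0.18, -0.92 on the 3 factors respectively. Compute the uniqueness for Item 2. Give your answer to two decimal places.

0.08

h² = (-0.21)² + 0.18² + (-0.92)² = 0.0441 + 0.0324 + 0.8464 = 0.9229
Uniqueness u² = 1 − h² = 1 − 0.9229 = 0.0771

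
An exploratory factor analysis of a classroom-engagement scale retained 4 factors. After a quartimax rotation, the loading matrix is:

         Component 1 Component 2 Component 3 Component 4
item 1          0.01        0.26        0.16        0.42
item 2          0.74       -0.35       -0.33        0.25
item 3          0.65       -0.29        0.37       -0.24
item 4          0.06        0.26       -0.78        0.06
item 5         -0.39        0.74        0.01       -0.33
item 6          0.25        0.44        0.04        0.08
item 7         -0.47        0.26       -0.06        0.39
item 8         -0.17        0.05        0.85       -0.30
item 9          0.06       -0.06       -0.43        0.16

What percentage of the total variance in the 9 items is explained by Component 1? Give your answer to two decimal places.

SS loadings for Component 1 = 0.01² + 0.74² + 0.65² + 0.06² + (-0.39)² + 0.25² + (-0.47)² + (-0.17)² + 0.06² = 1.4418
With 9 standardized items, total variance = 9. Proportion = 1.4418/9 = 0.1602 → 16.02%.

16.02%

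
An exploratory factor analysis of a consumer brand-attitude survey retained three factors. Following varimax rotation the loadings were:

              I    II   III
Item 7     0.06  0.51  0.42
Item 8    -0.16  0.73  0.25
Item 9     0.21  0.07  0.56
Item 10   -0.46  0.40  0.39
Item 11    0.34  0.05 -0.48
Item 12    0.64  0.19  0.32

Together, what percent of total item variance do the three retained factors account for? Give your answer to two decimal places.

SS loadings by factor: 0.8101, 0.9965, 1.0374; total = 2.8440.
Total variance with 6 standardized items is 6, so the solution explains 2.8440/6 = 0.4740 = 47.40%.

47.40%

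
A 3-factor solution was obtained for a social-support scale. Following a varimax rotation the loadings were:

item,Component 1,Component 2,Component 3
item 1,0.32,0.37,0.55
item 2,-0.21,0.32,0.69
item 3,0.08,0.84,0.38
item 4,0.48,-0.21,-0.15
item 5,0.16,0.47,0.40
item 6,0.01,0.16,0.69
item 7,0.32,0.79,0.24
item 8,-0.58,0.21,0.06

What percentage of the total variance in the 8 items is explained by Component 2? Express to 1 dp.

23.8%

SS loadings for Component 2 = 0.37² + 0.32² + 0.84² + (-0.21)² + 0.47² + 0.16² + 0.79² + 0.21² = 1.9037
With 8 standardized items, total variance = 8. Proportion = 1.9037/8 = 0.2380 → 23.80%.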